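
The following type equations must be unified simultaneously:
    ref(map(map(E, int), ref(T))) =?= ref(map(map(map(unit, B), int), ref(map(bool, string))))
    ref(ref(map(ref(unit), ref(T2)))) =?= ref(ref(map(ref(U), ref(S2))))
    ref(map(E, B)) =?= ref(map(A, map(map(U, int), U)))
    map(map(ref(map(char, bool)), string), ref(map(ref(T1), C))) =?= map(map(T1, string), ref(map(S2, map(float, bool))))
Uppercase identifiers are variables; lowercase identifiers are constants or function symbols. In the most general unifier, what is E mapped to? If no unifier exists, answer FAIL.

map(unit, map(map(unit, int), unit))

Decompose ref/1: map(map(E, int), ref(T)) =?= map(map(map(unit, B), int), ref(map(bool, string))).
Decompose map/2: map(E, int) =?= map(map(unit, B), int),  ref(T) =?= ref(map(bool, string)).
Decompose map/2: E =?= map(unit, B),  int =?= int.
Bind E := map(unit, B); substituting into the one remaining equation that mentions E gives: ref(map(map(unit, B), B)) =?= ref(map(A, map(map(U, int), U))).
Delete trivial equation int =?= int.
Decompose ref/1: T =?= map(bool, string).
Bind T := map(bool, string); no other remaining equation mentions T.
Decompose ref/1: ref(map(ref(unit), ref(T2))) =?= ref(map(ref(U), ref(S2))).
Decompose ref/1: map(ref(unit), ref(T2)) =?= map(ref(U), ref(S2)).
Decompose map/2: ref(unit) =?= ref(U),  ref(T2) =?= ref(S2).
Decompose ref/1: unit =?= U.
Bind U := unit; substituting into the one remaining equation that mentions U gives: ref(map(map(unit, B), B)) =?= ref(map(A, map(map(unit, int), unit))).
Decompose ref/1: T2 =?= S2.
Bind T2 := S2; no other remaining equation mentions T2.
Decompose ref/1: map(map(unit, B), B) =?= map(A, map(map(unit, int), unit)).
Decompose map/2: map(unit, B) =?= A,  B =?= map(map(unit, int), unit).
Bind A := map(unit, B); no other remaining equation mentions A.
Bind B := map(map(unit, int), unit); no other remaining equation mentions B. Substituting into the earlier bindings gives E := map(unit, map(map(unit, int), unit)), A := map(unit, map(map(unit, int), unit)).
Decompose map/2: map(ref(map(char, bool)), string) =?= map(T1, string),  ref(map(ref(T1), C)) =?= ref(map(S2, map(float, bool))).
Decompose map/2: ref(map(char, bool)) =?= T1,  string =?= string.
Bind T1 := ref(map(char, bool)); substituting into the one remaining equation that mentions T1 gives: ref(map(ref(ref(map(char, bool))), C)) =?= ref(map(S2, map(float, bool))).
Delete trivial equation string =?= string.
Decompose ref/1: map(ref(ref(map(char, bool))), C) =?= map(S2, map(float, bool)).
Decompose map/2: ref(ref(map(char, bool))) =?= S2,  C =?= map(float, bool).
Bind S2 := ref(ref(map(char, bool))); no other remaining equation mentions S2. Substituting into the earlier binding gives T2 := ref(ref(map(char, bool))).
Bind C := map(float, bool).
MGU = { E := map(unit, map(map(unit, int), unit)), T := map(bool, string), U := unit, T2 := ref(ref(map(char, bool))), A := map(unit, map(map(unit, int), unit)), B := map(map(unit, int), unit), T1 := ref(map(char, bool)), S2 := ref(ref(map(char, bool))), C := map(float, bool) }, so E := map(unit, map(map(unit, int), unit)).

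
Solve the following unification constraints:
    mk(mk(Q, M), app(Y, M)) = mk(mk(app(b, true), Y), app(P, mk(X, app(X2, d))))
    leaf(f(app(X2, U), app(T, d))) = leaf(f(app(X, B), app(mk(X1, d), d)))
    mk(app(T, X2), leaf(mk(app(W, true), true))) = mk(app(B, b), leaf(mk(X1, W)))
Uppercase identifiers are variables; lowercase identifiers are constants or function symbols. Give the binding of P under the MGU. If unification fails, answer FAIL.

Decompose mk/2: mk(Q, M) = mk(app(b, true), Y),  app(Y, M) = app(P, mk(X, app(X2, d))).
Decompose mk/2: Q = app(b, true),  M = Y.
Bind Q := app(b, true); no other remaining equation mentions Q.
Bind M := Y; substituting into the one remaining equation that mentions M gives: app(Y, Y) = app(P, mk(X, app(X2, d))).
Decompose app/2: Y = P,  Y = mk(X, app(X2, d)).
Bind Y := P; substituting into the one remaining equation that mentions Y gives: P = mk(X, app(X2, d)). Substituting into the earlier binding gives M := P.
Bind P := mk(X, app(X2, d)); no other remaining equation mentions P. Substituting into the earlier bindings gives M := mk(X, app(X2, d)), Y := mk(X, app(X2, d)).
Decompose leaf/1: f(app(X2, U), app(T, d)) = f(app(X, B), app(mk(X1, d), d)).
Decompose f/2: app(X2, U) = app(X, B),  app(T, d) = app(mk(X1, d), d).
Decompose app/2: X2 = X,  U = B.
Bind X2 := X; substituting into the one remaining equation that mentions X2 gives: mk(app(T, X), leaf(mk(app(W, true), true))) = mk(app(B, b), leaf(mk(X1, W))). Substituting into the earlier bindings gives M := mk(X, app(X, d)), Y := mk(X, app(X, d)), P := mk(X, app(X, d)).
Bind U := B; no other remaining equation mentions U.
Decompose app/2: T = mk(X1, d),  d = d.
Bind T := mk(X1, d); substituting into the one remaining equation that mentions T gives: mk(app(mk(X1, d), X), leaf(mk(app(W, true), true))) = mk(app(B, b), leaf(mk(X1, W))).
Delete trivial equation d = d.
Decompose mk/2: app(mk(X1, d), X) = app(B, b),  leaf(mk(app(W, true), true)) = leaf(mk(X1, W)).
Decompose app/2: mk(X1, d) = B,  X = b.
Bind B := mk(X1, d); no other remaining equation mentions B. Substituting into the earlier binding gives U := mk(X1, d).
Bind X := b; no other remaining equation mentions X. Substituting into the earlier bindings gives M := mk(b, app(b, d)), Y := mk(b, app(b, d)), P := mk(b, app(b, d)), X2 := b.
Decompose leaf/1: mk(app(W, true), true) = mk(X1, W).
Decompose mk/2: app(W, true) = X1,  true = W.
Bind X1 := app(W, true); no other remaining equation mentions X1. Substituting into the earlier bindings gives U := mk(app(W, true), d), T := mk(app(W, true), d), B := mk(app(W, true), d).
Bind W := true. Substituting into the earlier bindings gives U := mk(app(true, true), d), T := mk(app(true, true), d), B := mk(app(true, true), d), X1 := app(true, true).
MGU = { Q := app(b, true), M := mk(b, app(b, d)), Y := mk(b, app(b, d)), P := mk(b, app(b, d)), X2 := b, U := mk(app(true, true), d), T := mk(app(true, true), d), B := mk(app(true, true), d), X := b, X1 := app(true, true), W := true }, so P := mk(b, app(b, d)).

mk(b, app(b, d))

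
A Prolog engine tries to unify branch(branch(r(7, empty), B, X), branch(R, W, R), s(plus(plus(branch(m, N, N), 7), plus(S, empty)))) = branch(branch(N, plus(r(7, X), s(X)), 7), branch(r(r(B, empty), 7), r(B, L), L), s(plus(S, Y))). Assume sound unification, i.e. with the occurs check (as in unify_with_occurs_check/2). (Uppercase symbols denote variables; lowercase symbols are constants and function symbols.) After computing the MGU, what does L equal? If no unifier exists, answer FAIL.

Decompose branch/3: branch(r(7, empty), B, X) = branch(N, plus(r(7, X), s(X)), 7),  branch(R, W, R) = branch(r(r(B, empty), 7), r(B, L), L),  s(plus(plus(branch(m, N, N), 7), plus(S, empty))) = s(plus(S, Y)).
Decompose branch/3: r(7, empty) = N,  B = plus(r(7, X), s(X)),  X = 7.
Bind N := r(7, empty); substituting into the one remaining equation that mentions N gives: s(plus(plus(branch(m, r(7, empty), r(7, empty)), 7), plus(S, empty))) = s(plus(S, Y)).
Bind B := plus(r(7, X), s(X)); substituting into the one remaining equation that mentions B gives: branch(R, W, R) = branch(r(r(plus(r(7, X), s(X)), empty), 7), r(plus(r(7, X), s(X)), L), L).
Bind X := 7; substituting into the one remaining equation that mentions X gives: branch(R, W, R) = branch(r(r(plus(r(7, 7), s(7)), empty), 7), r(plus(r(7, 7), s(7)), L), L). Substituting into the earlier binding gives B := plus(r(7, 7), s(7)).
Decompose branch/3: R = r(r(plus(r(7, 7), s(7)), empty), 7),  W = r(plus(r(7, 7), s(7)), L),  R = L.
Bind R := r(r(plus(r(7, 7), s(7)), empty), 7); substituting into the one remaining equation that mentions R gives: r(r(plus(r(7, 7), s(7)), empty), 7) = L.
Bind W := r(plus(r(7, 7), s(7)), L); no other remaining equation mentions W.
Bind L := r(r(plus(r(7, 7), s(7)), empty), 7); no other remaining equation mentions L. Substituting into the earlier binding gives W := r(plus(r(7, 7), s(7)), r(r(plus(r(7, 7), s(7)), empty), 7)).
Decompose s/1: plus(plus(branch(m, r(7, empty), r(7, empty)), 7), plus(S, empty)) = plus(S, Y).
Decompose plus/2: plus(branch(m, r(7, empty), r(7, empty)), 7) = S,  plus(S, empty) = Y.
Bind S := plus(branch(m, r(7, empty), r(7, empty)), 7); substituting into the remaining equation gives: plus(plus(branch(m, r(7, empty), r(7, empty)), 7), empty) = Y.
Bind Y := plus(plus(branch(m, r(7, empty), r(7, empty)), 7), empty).
MGU = { N -> r(7, empty), B -> plus(r(7, 7), s(7)), X -> 7, R -> r(r(plus(r(7, 7), s(7)), empty), 7), W -> r(plus(r(7, 7), s(7)), r(r(plus(r(7, 7), s(7)), empty), 7)), L -> r(r(plus(r(7, 7), s(7)), empty), 7), S -> plus(branch(m, r(7, empty), r(7, empty)), 7), Y -> plus(plus(branch(m, r(7, empty), r(7, empty)), 7), empty) }, so L -> r(r(plus(r(7, 7), s(7)), empty), 7).

r(r(plus(r(7, 7), s(7)), empty), 7)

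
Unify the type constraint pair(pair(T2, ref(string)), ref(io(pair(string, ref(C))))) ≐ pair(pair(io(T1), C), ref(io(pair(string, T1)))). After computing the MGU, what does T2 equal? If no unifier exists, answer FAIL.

io(ref(ref(string)))

Decompose pair/2: pair(T2, ref(string)) ≐ pair(io(T1), C),  ref(io(pair(string, ref(C)))) ≐ ref(io(pair(string, T1))).
Decompose pair/2: T2 ≐ io(T1),  ref(string) ≐ C.
Bind T2 := io(T1); no other remaining equation mentions T2.
Bind C := ref(string); substituting into the remaining equation gives: ref(io(pair(string, ref(ref(string))))) ≐ ref(io(pair(string, T1))).
Decompose ref/1: io(pair(string, ref(ref(string)))) ≐ io(pair(string, T1)).
Decompose io/1: pair(string, ref(ref(string))) ≐ pair(string, T1).
Decompose pair/2: string ≐ string,  ref(ref(string)) ≐ T1.
Delete trivial equation string ≐ string.
Bind T1 := ref(ref(string)). Substituting into the earlier binding gives T2 := io(ref(ref(string))).
MGU = { T2 -> io(ref(ref(string))), C -> ref(string), T1 -> ref(ref(string)) }, so T2 -> io(ref(ref(string))).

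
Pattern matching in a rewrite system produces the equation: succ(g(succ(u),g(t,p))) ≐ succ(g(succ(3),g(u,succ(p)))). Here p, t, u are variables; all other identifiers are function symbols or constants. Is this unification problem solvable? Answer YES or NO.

Decompose succ/1: g(succ(u),g(t,p)) ≐ g(succ(3),g(u,succ(p))).
Decompose g/2: succ(u) ≐ succ(3),  g(t,p) ≐ g(u,succ(p)).
Decompose succ/1: u ≐ 3.
Bind u := 3; substituting into the remaining equation gives: g(t,p) ≐ g(3,succ(p)).
Decompose g/2: t ≐ 3,  p ≐ succ(p).
Bind t := 3; no other remaining equation mentions t.
Occurs check fails: p occurs in succ(p); the equation p ≐ succ(p) has no finite solution.

NO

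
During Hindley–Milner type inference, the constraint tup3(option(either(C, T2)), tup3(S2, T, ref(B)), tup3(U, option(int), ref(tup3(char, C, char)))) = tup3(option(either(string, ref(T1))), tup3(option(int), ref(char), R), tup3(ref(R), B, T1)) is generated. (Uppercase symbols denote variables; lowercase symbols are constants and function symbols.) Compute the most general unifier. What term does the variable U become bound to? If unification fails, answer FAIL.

Decompose tup3/3: option(either(C, T2)) = option(either(string, ref(T1))),  tup3(S2, T, ref(B)) = tup3(option(int), ref(char), R),  tup3(U, option(int), ref(tup3(char, C, char))) = tup3(ref(R), B, T1).
Decompose option/1: either(C, T2) = either(string, ref(T1)).
Decompose either/2: C = string,  T2 = ref(T1).
Bind C := string; substituting into the one remaining equation that mentions C gives: tup3(U, option(int), ref(tup3(char, string, char))) = tup3(ref(R), B, T1).
Bind T2 := ref(T1); no other remaining equation mentions T2.
Decompose tup3/3: S2 = option(int),  T = ref(char),  ref(B) = R.
Bind S2 := option(int); no other remaining equation mentions S2.
Bind T := ref(char); no other remaining equation mentions T.
Bind R := ref(B); substituting into the remaining equation gives: tup3(U, option(int), ref(tup3(char, string, char))) = tup3(ref(ref(B)), B, T1).
Decompose tup3/3: U = ref(ref(B)),  option(int) = B,  ref(tup3(char, string, char)) = T1.
Bind U := ref(ref(B)); no other remaining equation mentions U.
Bind B := option(int); no other remaining equation mentions B. Substituting into the earlier bindings gives R := ref(option(int)), U := ref(ref(option(int))).
Bind T1 := ref(tup3(char, string, char)). Substituting into the earlier binding gives T2 := ref(ref(tup3(char, string, char))).
MGU = { C ↦ string, T2 ↦ ref(ref(tup3(char, string, char))), S2 ↦ option(int), T ↦ ref(char), R ↦ ref(option(int)), U ↦ ref(ref(option(int))), B ↦ option(int), T1 ↦ ref(tup3(char, string, char)) }, so U ↦ ref(ref(option(int))).

ref(ref(option(int)))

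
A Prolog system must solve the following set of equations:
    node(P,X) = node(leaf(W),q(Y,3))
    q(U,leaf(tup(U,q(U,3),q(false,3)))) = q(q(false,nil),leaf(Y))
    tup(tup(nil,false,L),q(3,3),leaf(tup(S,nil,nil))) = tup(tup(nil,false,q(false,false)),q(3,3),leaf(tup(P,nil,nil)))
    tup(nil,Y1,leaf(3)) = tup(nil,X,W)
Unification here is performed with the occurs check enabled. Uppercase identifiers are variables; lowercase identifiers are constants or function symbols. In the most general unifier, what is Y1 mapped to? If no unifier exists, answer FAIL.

q(tup(q(false,nil),q(q(false,nil),3),q(false,3)),3)

Decompose node/2: P = leaf(W),  X = q(Y,3).
Bind P := leaf(W); substituting into the one remaining equation that mentions P gives: tup(tup(nil,false,L),q(3,3),leaf(tup(S,nil,nil))) = tup(tup(nil,false,q(false,false)),q(3,3),leaf(tup(leaf(W),nil,nil))).
Bind X := q(Y,3); substituting into the one remaining equation that mentions X gives: tup(nil,Y1,leaf(3)) = tup(nil,q(Y,3),W).
Decompose q/2: U = q(false,nil),  leaf(tup(U,q(U,3),q(false,3))) = leaf(Y).
Bind U := q(false,nil); substituting into the one remaining equation that mentions U gives: leaf(tup(q(false,nil),q(q(false,nil),3),q(false,3))) = leaf(Y).
Decompose leaf/1: tup(q(false,nil),q(q(false,nil),3),q(false,3)) = Y.
Bind Y := tup(q(false,nil),q(q(false,nil),3),q(false,3)); substituting into the one remaining equation that mentions Y gives: tup(nil,Y1,leaf(3)) = tup(nil,q(tup(q(false,nil),q(q(false,nil),3),q(false,3)),3),W). Substituting into the earlier binding gives X := q(tup(q(false,nil),q(q(false,nil),3),q(false,3)),3).
Decompose tup/3: tup(nil,false,L) = tup(nil,false,q(false,false)),  q(3,3) = q(3,3),  leaf(tup(S,nil,nil)) = leaf(tup(leaf(W),nil,nil)).
Decompose tup/3: nil = nil,  false = false,  L = q(false,false).
Delete trivial equation nil = nil.
Delete trivial equation false = false.
Bind L := q(false,false); no other remaining equation mentions L.
Delete trivial equation q(3,3) = q(3,3).
Decompose leaf/1: tup(S,nil,nil) = tup(leaf(W),nil,nil).
Decompose tup/3: S = leaf(W),  nil = nil,  nil = nil.
Bind S := leaf(W); no other remaining equation mentions S.
Delete trivial equation nil = nil.
Delete trivial equation nil = nil.
Decompose tup/3: nil = nil,  Y1 = q(tup(q(false,nil),q(q(false,nil),3),q(false,3)),3),  leaf(3) = W.
Delete trivial equation nil = nil.
Bind Y1 := q(tup(q(false,nil),q(q(false,nil),3),q(false,3)),3); no other remaining equation mentions Y1.
Bind W := leaf(3). Substituting into the earlier bindings gives P := leaf(leaf(3)), S := leaf(leaf(3)).
MGU = { P -> leaf(leaf(3)), X -> q(tup(q(false,nil),q(q(false,nil),3),q(false,3)),3), U -> q(false,nil), Y -> tup(q(false,nil),q(q(false,nil),3),q(false,3)), L -> q(false,false), S -> leaf(leaf(3)), Y1 -> q(tup(q(false,nil),q(q(false,nil),3),q(false,3)),3), W -> leaf(3) }, so Y1 -> q(tup(q(false,nil),q(q(false,nil),3),q(false,3)),3).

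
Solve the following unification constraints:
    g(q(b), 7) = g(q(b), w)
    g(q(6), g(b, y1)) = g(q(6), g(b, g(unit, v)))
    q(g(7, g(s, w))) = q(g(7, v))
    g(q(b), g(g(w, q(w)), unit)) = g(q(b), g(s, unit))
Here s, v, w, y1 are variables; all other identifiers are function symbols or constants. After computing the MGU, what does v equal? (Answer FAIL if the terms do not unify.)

g(g(7, q(7)), 7)

Decompose g/2: q(b) = q(b),  7 = w.
Delete trivial equation q(b) = q(b).
Bind w := 7; substituting into the 2 remaining equations that mention w gives: q(g(7, g(s, 7))) = q(g(7, v)),  g(q(b), g(g(7, q(7)), unit)) = g(q(b), g(s, unit)).
Decompose g/2: q(6) = q(6),  g(b, y1) = g(b, g(unit, v)).
Delete trivial equation q(6) = q(6).
Decompose g/2: b = b,  y1 = g(unit, v).
Delete trivial equation b = b.
Bind y1 := g(unit, v); no other remaining equation mentions y1.
Decompose q/1: g(7, g(s, 7)) = g(7, v).
Decompose g/2: 7 = 7,  g(s, 7) = v.
Delete trivial equation 7 = 7.
Bind v := g(s, 7); no other remaining equation mentions v. Substituting into the earlier binding gives y1 := g(unit, g(s, 7)).
Decompose g/2: q(b) = q(b),  g(g(7, q(7)), unit) = g(s, unit).
Delete trivial equation q(b) = q(b).
Decompose g/2: g(7, q(7)) = s,  unit = unit.
Bind s := g(7, q(7)); no other remaining equation mentions s. Substituting into the earlier bindings gives y1 := g(unit, g(g(7, q(7)), 7)), v := g(g(7, q(7)), 7).
Delete trivial equation unit = unit.
MGU = { w ↦ 7, y1 ↦ g(unit, g(g(7, q(7)), 7)), v ↦ g(g(7, q(7)), 7), s ↦ g(7, q(7)) }, so v ↦ g(g(7, q(7)), 7).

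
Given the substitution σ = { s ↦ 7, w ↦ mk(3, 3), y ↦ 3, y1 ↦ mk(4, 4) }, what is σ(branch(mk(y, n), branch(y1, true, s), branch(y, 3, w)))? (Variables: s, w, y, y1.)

branch(mk(3, n), branch(mk(4, 4), true, 7), branch(3, 3, mk(3, 3)))

Replace each occurrence of s with 7.
Replace each occurrence of w with mk(3, 3).
Replace each occurrence of y with 3.
Replace each occurrence of y1 with mk(4, 4).
Result: branch(mk(3, n), branch(mk(4, 4), true, 7), branch(3, 3, mk(3, 3))).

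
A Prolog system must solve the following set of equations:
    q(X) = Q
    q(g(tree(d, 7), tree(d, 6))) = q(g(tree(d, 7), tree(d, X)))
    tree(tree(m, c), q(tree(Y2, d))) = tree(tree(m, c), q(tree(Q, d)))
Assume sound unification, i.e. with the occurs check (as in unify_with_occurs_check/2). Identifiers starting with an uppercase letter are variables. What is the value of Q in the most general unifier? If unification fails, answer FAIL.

q(6)

Bind Q := q(X); substituting into the one remaining equation that mentions Q gives: tree(tree(m, c), q(tree(Y2, d))) = tree(tree(m, c), q(tree(q(X), d))).
Decompose q/1: g(tree(d, 7), tree(d, 6)) = g(tree(d, 7), tree(d, X)).
Decompose g/2: tree(d, 7) = tree(d, 7),  tree(d, 6) = tree(d, X).
Delete trivial equation tree(d, 7) = tree(d, 7).
Decompose tree/2: d = d,  6 = X.
Delete trivial equation d = d.
Bind X := 6; substituting into the remaining equation gives: tree(tree(m, c), q(tree(Y2, d))) = tree(tree(m, c), q(tree(q(6), d))). Substituting into the earlier binding gives Q := q(6).
Decompose tree/2: tree(m, c) = tree(m, c),  q(tree(Y2, d)) = q(tree(q(6), d)).
Delete trivial equation tree(m, c) = tree(m, c).
Decompose q/1: tree(Y2, d) = tree(q(6), d).
Decompose tree/2: Y2 = q(6),  d = d.
Bind Y2 := q(6); no other remaining equation mentions Y2.
Delete trivial equation d = d.
MGU = { Q -> q(6), X -> 6, Y2 -> q(6) }, so Q -> q(6).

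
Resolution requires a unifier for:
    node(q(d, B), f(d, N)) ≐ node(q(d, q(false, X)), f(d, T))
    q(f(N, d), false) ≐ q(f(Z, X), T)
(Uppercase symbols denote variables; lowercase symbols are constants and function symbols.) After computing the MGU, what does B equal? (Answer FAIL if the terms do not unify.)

Decompose node/2: q(d, B) ≐ q(d, q(false, X)),  f(d, N) ≐ f(d, T).
Decompose q/2: d ≐ d,  B ≐ q(false, X).
Delete trivial equation d ≐ d.
Bind B := q(false, X); no other remaining equation mentions B.
Decompose f/2: d ≐ d,  N ≐ T.
Delete trivial equation d ≐ d.
Bind N := T; substituting into the remaining equation gives: q(f(T, d), false) ≐ q(f(Z, X), T).
Decompose q/2: f(T, d) ≐ f(Z, X),  false ≐ T.
Decompose f/2: T ≐ Z,  d ≐ X.
Bind T := Z; substituting into the one remaining equation that mentions T gives: false ≐ Z. Substituting into the earlier binding gives N := Z.
Bind X := d; no other remaining equation mentions X. Substituting into the earlier binding gives B := q(false, d).
Bind Z := false. Substituting into the earlier bindings gives N := false, T := false.
MGU = { B := q(false, d), N := false, T := false, X := d, Z := false }, so B := q(false, d).

q(false, d)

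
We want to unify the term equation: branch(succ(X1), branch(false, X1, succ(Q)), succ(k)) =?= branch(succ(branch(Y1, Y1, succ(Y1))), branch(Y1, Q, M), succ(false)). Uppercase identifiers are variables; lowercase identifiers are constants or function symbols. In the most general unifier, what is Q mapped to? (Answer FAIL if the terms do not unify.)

Decompose branch/3: succ(X1) =?= succ(branch(Y1, Y1, succ(Y1))),  branch(false, X1, succ(Q)) =?= branch(Y1, Q, M),  succ(k) =?= succ(false).
Decompose succ/1: X1 =?= branch(Y1, Y1, succ(Y1)).
Bind X1 := branch(Y1, Y1, succ(Y1)); substituting into the one remaining equation that mentions X1 gives: branch(false, branch(Y1, Y1, succ(Y1)), succ(Q)) =?= branch(Y1, Q, M).
Decompose branch/3: false =?= Y1,  branch(Y1, Y1, succ(Y1)) =?= Q,  succ(Q) =?= M.
Bind Y1 := false; substituting into the one remaining equation that mentions Y1 gives: branch(false, false, succ(false)) =?= Q. Substituting into the earlier binding gives X1 := branch(false, false, succ(false)).
Bind Q := branch(false, false, succ(false)); substituting into the one remaining equation that mentions Q gives: succ(branch(false, false, succ(false))) =?= M.
Bind M := succ(branch(false, false, succ(false))); no other remaining equation mentions M.
Decompose succ/1: k =?= false.
Clash: constants k and false differ; no unifier exists.

FAIL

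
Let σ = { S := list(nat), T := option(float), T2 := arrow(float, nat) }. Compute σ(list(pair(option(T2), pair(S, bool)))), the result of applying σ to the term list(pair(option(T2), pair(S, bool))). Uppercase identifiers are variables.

Replace each occurrence of S with list(nat).
Replace each occurrence of T2 with arrow(float, nat).
Result: list(pair(option(arrow(float, nat)), pair(list(nat), bool))).

list(pair(option(arrow(float, nat)), pair(list(nat), bool)))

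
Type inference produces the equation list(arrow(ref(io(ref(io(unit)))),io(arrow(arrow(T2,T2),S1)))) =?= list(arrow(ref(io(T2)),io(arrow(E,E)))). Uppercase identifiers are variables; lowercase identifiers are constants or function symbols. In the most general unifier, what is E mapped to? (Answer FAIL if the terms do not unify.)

arrow(ref(io(unit)),ref(io(unit)))

Decompose list/1: arrow(ref(io(ref(io(unit)))),io(arrow(arrow(T2,T2),S1))) =?= arrow(ref(io(T2)),io(arrow(E,E))).
Decompose arrow/2: ref(io(ref(io(unit)))) =?= ref(io(T2)),  io(arrow(arrow(T2,T2),S1)) =?= io(arrow(E,E)).
Decompose ref/1: io(ref(io(unit))) =?= io(T2).
Decompose io/1: ref(io(unit)) =?= T2.
Bind T2 := ref(io(unit)); substituting into the remaining equation gives: io(arrow(arrow(ref(io(unit)),ref(io(unit))),S1)) =?= io(arrow(E,E)).
Decompose io/1: arrow(arrow(ref(io(unit)),ref(io(unit))),S1) =?= arrow(E,E).
Decompose arrow/2: arrow(ref(io(unit)),ref(io(unit))) =?= E,  S1 =?= E.
Bind E := arrow(ref(io(unit)),ref(io(unit))); substituting into the remaining equation gives: S1 =?= arrow(ref(io(unit)),ref(io(unit))).
Bind S1 := arrow(ref(io(unit)),ref(io(unit))).
MGU = { T2 := ref(io(unit)), E := arrow(ref(io(unit)),ref(io(unit))), S1 := arrow(ref(io(unit)),ref(io(unit))) }, so E := arrow(ref(io(unit)),ref(io(unit))).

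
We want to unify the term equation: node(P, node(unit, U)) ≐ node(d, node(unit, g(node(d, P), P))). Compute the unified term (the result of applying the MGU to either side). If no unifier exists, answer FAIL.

Decompose node/2: P ≐ d,  node(unit, U) ≐ node(unit, g(node(d, P), P)).
Bind P := d; substituting into the remaining equation gives: node(unit, U) ≐ node(unit, g(node(d, d), d)).
Decompose node/2: unit ≐ unit,  U ≐ g(node(d, d), d).
Delete trivial equation unit ≐ unit.
Bind U := g(node(d, d), d).
Applying the MGU to either side gives node(d, node(unit, g(node(d, d), d))).

node(d, node(unit, g(node(d, d), d)))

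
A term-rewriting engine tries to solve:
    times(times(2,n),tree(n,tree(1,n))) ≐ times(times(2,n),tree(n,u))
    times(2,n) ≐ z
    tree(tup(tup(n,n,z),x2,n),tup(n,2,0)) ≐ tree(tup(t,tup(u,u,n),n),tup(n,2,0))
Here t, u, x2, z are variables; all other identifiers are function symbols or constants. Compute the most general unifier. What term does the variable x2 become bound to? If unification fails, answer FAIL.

Decompose times/2: times(2,n) ≐ times(2,n),  tree(n,tree(1,n)) ≐ tree(n,u).
Delete trivial equation times(2,n) ≐ times(2,n).
Decompose tree/2: n ≐ n,  tree(1,n) ≐ u.
Delete trivial equation n ≐ n.
Bind u := tree(1,n); substituting into the one remaining equation that mentions u gives: tree(tup(tup(n,n,z),x2,n),tup(n,2,0)) ≐ tree(tup(t,tup(tree(1,n),tree(1,n),n),n),tup(n,2,0)).
Bind z := times(2,n); substituting into the remaining equation gives: tree(tup(tup(n,n,times(2,n)),x2,n),tup(n,2,0)) ≐ tree(tup(t,tup(tree(1,n),tree(1,n),n),n),tup(n,2,0)).
Decompose tree/2: tup(tup(n,n,times(2,n)),x2,n) ≐ tup(t,tup(tree(1,n),tree(1,n),n),n),  tup(n,2,0) ≐ tup(n,2,0).
Decompose tup/3: tup(n,n,times(2,n)) ≐ t,  x2 ≐ tup(tree(1,n),tree(1,n),n),  n ≐ n.
Bind t := tup(n,n,times(2,n)); no other remaining equation mentions t.
Bind x2 := tup(tree(1,n),tree(1,n),n); no other remaining equation mentions x2.
Delete trivial equation n ≐ n.
Delete trivial equation tup(n,2,0) ≐ tup(n,2,0).
MGU = { u := tree(1,n), z := times(2,n), t := tup(n,n,times(2,n)), x2 := tup(tree(1,n),tree(1,n),n) }, so x2 := tup(tree(1,n),tree(1,n),n).

tup(tree(1,n),tree(1,n),n)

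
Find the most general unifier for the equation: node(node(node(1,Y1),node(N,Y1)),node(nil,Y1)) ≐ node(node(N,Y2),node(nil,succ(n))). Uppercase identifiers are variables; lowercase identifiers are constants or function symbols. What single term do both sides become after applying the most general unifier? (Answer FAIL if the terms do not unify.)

node(node(node(1,succ(n)),node(node(1,succ(n)),succ(n))),node(nil,succ(n)))

Decompose node/2: node(node(1,Y1),node(N,Y1)) ≐ node(N,Y2),  node(nil,Y1) ≐ node(nil,succ(n)).
Decompose node/2: node(1,Y1) ≐ N,  node(N,Y1) ≐ Y2.
Bind N := node(1,Y1); substituting into the one remaining equation that mentions N gives: node(node(1,Y1),Y1) ≐ Y2.
Bind Y2 := node(node(1,Y1),Y1); no other remaining equation mentions Y2.
Decompose node/2: nil ≐ nil,  Y1 ≐ succ(n).
Delete trivial equation nil ≐ nil.
Bind Y1 := succ(n). Substituting into the earlier bindings gives N := node(1,succ(n)), Y2 := node(node(1,succ(n)),succ(n)).
Applying the MGU to either side gives node(node(node(1,succ(n)),node(node(1,succ(n)),succ(n))),node(nil,succ(n))).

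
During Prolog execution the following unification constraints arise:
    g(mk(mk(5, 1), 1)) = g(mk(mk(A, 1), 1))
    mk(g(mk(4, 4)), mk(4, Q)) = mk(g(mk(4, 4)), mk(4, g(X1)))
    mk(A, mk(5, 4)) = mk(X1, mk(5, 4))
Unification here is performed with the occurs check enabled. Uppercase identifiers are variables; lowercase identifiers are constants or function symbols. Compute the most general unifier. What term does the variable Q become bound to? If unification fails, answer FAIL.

g(5)

Decompose g/1: mk(mk(5, 1), 1) = mk(mk(A, 1), 1).
Decompose mk/2: mk(5, 1) = mk(A, 1),  1 = 1.
Decompose mk/2: 5 = A,  1 = 1.
Bind A := 5; substituting into the one remaining equation that mentions A gives: mk(5, mk(5, 4)) = mk(X1, mk(5, 4)).
Delete trivial equation 1 = 1.
Delete trivial equation 1 = 1.
Decompose mk/2: g(mk(4, 4)) = g(mk(4, 4)),  mk(4, Q) = mk(4, g(X1)).
Delete trivial equation g(mk(4, 4)) = g(mk(4, 4)).
Decompose mk/2: 4 = 4,  Q = g(X1).
Delete trivial equation 4 = 4.
Bind Q := g(X1); no other remaining equation mentions Q.
Decompose mk/2: 5 = X1,  mk(5, 4) = mk(5, 4).
Bind X1 := 5; no other remaining equation mentions X1. Substituting into the earlier binding gives Q := g(5).
Delete trivial equation mk(5, 4) = mk(5, 4).
MGU = { A -> 5, Q -> g(5), X1 -> 5 }, so Q -> g(5).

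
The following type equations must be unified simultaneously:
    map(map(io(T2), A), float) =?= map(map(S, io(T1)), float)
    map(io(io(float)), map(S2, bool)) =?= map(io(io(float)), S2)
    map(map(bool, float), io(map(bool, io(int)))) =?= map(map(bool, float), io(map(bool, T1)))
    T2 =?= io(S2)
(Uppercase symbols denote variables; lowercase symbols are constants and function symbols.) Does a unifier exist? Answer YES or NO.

NO

Decompose map/2: map(io(T2), A) =?= map(S, io(T1)),  float =?= float.
Decompose map/2: io(T2) =?= S,  A =?= io(T1).
Bind S := io(T2); no other remaining equation mentions S.
Bind A := io(T1); no other remaining equation mentions A.
Delete trivial equation float =?= float.
Decompose map/2: io(io(float)) =?= io(io(float)),  map(S2, bool) =?= S2.
Delete trivial equation io(io(float)) =?= io(io(float)).
Occurs check fails: S2 occurs in map(S2, bool); the equation S2 =?= map(S2, bool) has no finite solution.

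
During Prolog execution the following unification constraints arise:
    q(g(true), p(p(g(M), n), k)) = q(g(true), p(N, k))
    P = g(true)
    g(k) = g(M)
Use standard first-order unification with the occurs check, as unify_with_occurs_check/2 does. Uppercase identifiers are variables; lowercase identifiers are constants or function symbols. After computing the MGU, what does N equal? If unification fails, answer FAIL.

Decompose q/2: g(true) = g(true),  p(p(g(M), n), k) = p(N, k).
Delete trivial equation g(true) = g(true).
Decompose p/2: p(g(M), n) = N,  k = k.
Bind N := p(g(M), n); no other remaining equation mentions N.
Delete trivial equation k = k.
Bind P := g(true); no other remaining equation mentions P.
Decompose g/1: k = M.
Bind M := k. Substituting into the earlier binding gives N := p(g(k), n).
MGU = { N ↦ p(g(k), n), P ↦ g(true), M ↦ k }, so N ↦ p(g(k), n).

p(g(k), n)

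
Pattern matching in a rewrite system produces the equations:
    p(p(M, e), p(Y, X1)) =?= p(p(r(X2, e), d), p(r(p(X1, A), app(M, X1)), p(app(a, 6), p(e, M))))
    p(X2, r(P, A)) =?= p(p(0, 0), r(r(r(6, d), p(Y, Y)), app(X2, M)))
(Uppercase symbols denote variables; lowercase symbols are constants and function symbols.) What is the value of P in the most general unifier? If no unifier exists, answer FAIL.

FAIL

Decompose p/2: p(M, e) =?= p(r(X2, e), d),  p(Y, X1) =?= p(r(p(X1, A), app(M, X1)), p(app(a, 6), p(e, M))).
Decompose p/2: M =?= r(X2, e),  e =?= d.
Bind M := r(X2, e); substituting into the 2 remaining equations that mention M gives: p(Y, X1) =?= p(r(p(X1, A), app(r(X2, e), X1)), p(app(a, 6), p(e, r(X2, e)))),  p(X2, r(P, A)) =?= p(p(0, 0), r(r(r(6, d), p(Y, Y)), app(X2, r(X2, e)))).
Clash: constants e and d differ; no unifier exists.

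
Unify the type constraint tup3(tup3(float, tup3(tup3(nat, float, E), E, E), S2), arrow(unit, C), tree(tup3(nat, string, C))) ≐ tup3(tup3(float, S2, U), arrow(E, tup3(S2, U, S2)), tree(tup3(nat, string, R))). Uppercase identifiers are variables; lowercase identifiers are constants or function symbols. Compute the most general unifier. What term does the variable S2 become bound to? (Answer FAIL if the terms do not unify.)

tup3(tup3(nat, float, unit), unit, unit)

Decompose tup3/3: tup3(float, tup3(tup3(nat, float, E), E, E), S2) ≐ tup3(float, S2, U),  arrow(unit, C) ≐ arrow(E, tup3(S2, U, S2)),  tree(tup3(nat, string, C)) ≐ tree(tup3(nat, string, R)).
Decompose tup3/3: float ≐ float,  tup3(tup3(nat, float, E), E, E) ≐ S2,  S2 ≐ U.
Delete trivial equation float ≐ float.
Bind S2 := tup3(tup3(nat, float, E), E, E); substituting into the 2 remaining equations that mention S2 gives: tup3(tup3(nat, float, E), E, E) ≐ U,  arrow(unit, C) ≐ arrow(E, tup3(tup3(tup3(nat, float, E), E, E), U, tup3(tup3(nat, float, E), E, E))).
Bind U := tup3(tup3(nat, float, E), E, E); substituting into the one remaining equation that mentions U gives: arrow(unit, C) ≐ arrow(E, tup3(tup3(tup3(nat, float, E), E, E), tup3(tup3(nat, float, E), E, E), tup3(tup3(nat, float, E), E, E))).
Decompose arrow/2: unit ≐ E,  C ≐ tup3(tup3(tup3(nat, float, E), E, E), tup3(tup3(nat, float, E), E, E), tup3(tup3(nat, float, E), E, E)).
Bind E := unit; substituting into the one remaining equation that mentions E gives: C ≐ tup3(tup3(tup3(nat, float, unit), unit, unit), tup3(tup3(nat, float, unit), unit, unit), tup3(tup3(nat, float, unit), unit, unit)). Substituting into the earlier bindings gives S2 := tup3(tup3(nat, float, unit), unit, unit), U := tup3(tup3(nat, float, unit), unit, unit).
Bind C := tup3(tup3(tup3(nat, float, unit), unit, unit), tup3(tup3(nat, float, unit), unit, unit), tup3(tup3(nat, float, unit), unit, unit)); substituting into the remaining equation gives: tree(tup3(nat, string, tup3(tup3(tup3(nat, float, unit), unit, unit), tup3(tup3(nat, float, unit), unit, unit), tup3(tup3(nat, float, unit), unit, unit)))) ≐ tree(tup3(nat, string, R)).
Decompose tree/1: tup3(nat, string, tup3(tup3(tup3(nat, float, unit), unit, unit), tup3(tup3(nat, float, unit), unit, unit), tup3(tup3(nat, float, unit), unit, unit))) ≐ tup3(nat, string, R).
Decompose tup3/3: nat ≐ nat,  string ≐ string,  tup3(tup3(tup3(nat, float, unit), unit, unit), tup3(tup3(nat, float, unit), unit, unit), tup3(tup3(nat, float, unit), unit, unit)) ≐ R.
Delete trivial equation nat ≐ nat.
Delete trivial equation string ≐ string.
Bind R := tup3(tup3(tup3(nat, float, unit), unit, unit), tup3(tup3(nat, float, unit), unit, unit), tup3(tup3(nat, float, unit), unit, unit)).
MGU = { S2 -> tup3(tup3(nat, float, unit), unit, unit), U -> tup3(tup3(nat, float, unit), unit, unit), E -> unit, C -> tup3(tup3(tup3(nat, float, unit), unit, unit), tup3(tup3(nat, float, unit), unit, unit), tup3(tup3(nat, float, unit), unit, unit)), R -> tup3(tup3(tup3(nat, float, unit), unit, unit), tup3(tup3(nat, float, unit), unit, unit), tup3(tup3(nat, float, unit), unit, unit)) }, so S2 -> tup3(tup3(nat, float, unit), unit, unit).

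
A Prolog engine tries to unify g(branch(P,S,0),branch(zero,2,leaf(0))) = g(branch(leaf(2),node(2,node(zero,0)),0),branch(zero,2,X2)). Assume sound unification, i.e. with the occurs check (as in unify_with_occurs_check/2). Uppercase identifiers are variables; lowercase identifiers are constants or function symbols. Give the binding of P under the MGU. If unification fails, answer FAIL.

Decompose g/2: branch(P,S,0) = branch(leaf(2),node(2,node(zero,0)),0),  branch(zero,2,leaf(0)) = branch(zero,2,X2).
Decompose branch/3: P = leaf(2),  S = node(2,node(zero,0)),  0 = 0.
Bind P := leaf(2); no other remaining equation mentions P.
Bind S := node(2,node(zero,0)); no other remaining equation mentions S.
Delete trivial equation 0 = 0.
Decompose branch/3: zero = zero,  2 = 2,  leaf(0) = X2.
Delete trivial equation zero = zero.
Delete trivial equation 2 = 2.
Bind X2 := leaf(0).
MGU = { P = leaf(2), S = node(2,node(zero,0)), X2 = leaf(0) }, so P = leaf(2).

leaf(2)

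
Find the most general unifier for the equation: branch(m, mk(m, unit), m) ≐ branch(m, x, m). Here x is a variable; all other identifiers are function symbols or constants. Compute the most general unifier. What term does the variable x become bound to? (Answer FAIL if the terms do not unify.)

Decompose branch/3: m ≐ m,  mk(m, unit) ≐ x,  m ≐ m.
Delete trivial equation m ≐ m.
Bind x := mk(m, unit); no other remaining equation mentions x.
Delete trivial equation m ≐ m.
MGU = { x ↦ mk(m, unit) }, so x ↦ mk(m, unit).

mk(m, unit)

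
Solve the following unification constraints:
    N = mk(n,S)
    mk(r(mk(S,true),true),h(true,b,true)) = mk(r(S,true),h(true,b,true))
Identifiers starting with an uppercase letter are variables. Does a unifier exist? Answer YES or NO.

NO

Bind N := mk(n,S); no other remaining equation mentions N.
Decompose mk/2: r(mk(S,true),true) = r(S,true),  h(true,b,true) = h(true,b,true).
Decompose r/2: mk(S,true) = S,  true = true.
Occurs check fails: S occurs in mk(S,true); the equation S = mk(S,true) has no finite solution.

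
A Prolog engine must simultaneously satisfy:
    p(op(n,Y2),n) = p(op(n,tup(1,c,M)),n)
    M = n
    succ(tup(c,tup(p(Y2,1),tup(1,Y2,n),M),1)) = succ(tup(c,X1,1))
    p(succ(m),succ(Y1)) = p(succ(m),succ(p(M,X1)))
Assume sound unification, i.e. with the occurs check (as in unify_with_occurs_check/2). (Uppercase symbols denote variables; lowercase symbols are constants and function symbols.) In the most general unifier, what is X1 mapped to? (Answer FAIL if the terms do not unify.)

tup(p(tup(1,c,n),1),tup(1,tup(1,c,n),n),n)

Decompose p/2: op(n,Y2) = op(n,tup(1,c,M)),  n = n.
Decompose op/2: n = n,  Y2 = tup(1,c,M).
Delete trivial equation n = n.
Bind Y2 := tup(1,c,M); substituting into the one remaining equation that mentions Y2 gives: succ(tup(c,tup(p(tup(1,c,M),1),tup(1,tup(1,c,M),n),M),1)) = succ(tup(c,X1,1)).
Delete trivial equation n = n.
Bind M := n; substituting into the remaining equations gives: succ(tup(c,tup(p(tup(1,c,n),1),tup(1,tup(1,c,n),n),n),1)) = succ(tup(c,X1,1)),  p(succ(m),succ(Y1)) = p(succ(m),succ(p(n,X1))). Substituting into the earlier binding gives Y2 := tup(1,c,n).
Decompose succ/1: tup(c,tup(p(tup(1,c,n),1),tup(1,tup(1,c,n),n),n),1) = tup(c,X1,1).
Decompose tup/3: c = c,  tup(p(tup(1,c,n),1),tup(1,tup(1,c,n),n),n) = X1,  1 = 1.
Delete trivial equation c = c.
Bind X1 := tup(p(tup(1,c,n),1),tup(1,tup(1,c,n),n),n); substituting into the one remaining equation that mentions X1 gives: p(succ(m),succ(Y1)) = p(succ(m),succ(p(n,tup(p(tup(1,c,n),1),tup(1,tup(1,c,n),n),n)))).
Delete trivial equation 1 = 1.
Decompose p/2: succ(m) = succ(m),  succ(Y1) = succ(p(n,tup(p(tup(1,c,n),1),tup(1,tup(1,c,n),n),n))).
Delete trivial equation succ(m) = succ(m).
Decompose succ/1: Y1 = p(n,tup(p(tup(1,c,n),1),tup(1,tup(1,c,n),n),n)).
Bind Y1 := p(n,tup(p(tup(1,c,n),1),tup(1,tup(1,c,n),n),n)).
MGU = { Y2 = tup(1,c,n), M = n, X1 = tup(p(tup(1,c,n),1),tup(1,tup(1,c,n),n),n), Y1 = p(n,tup(p(tup(1,c,n),1),tup(1,tup(1,c,n),n),n)) }, so X1 = tup(p(tup(1,c,n),1),tup(1,tup(1,c,n),n),n).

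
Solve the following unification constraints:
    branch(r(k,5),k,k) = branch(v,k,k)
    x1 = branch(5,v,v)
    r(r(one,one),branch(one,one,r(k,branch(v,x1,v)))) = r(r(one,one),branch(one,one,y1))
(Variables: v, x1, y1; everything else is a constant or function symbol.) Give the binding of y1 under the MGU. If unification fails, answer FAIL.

Decompose branch/3: r(k,5) = v,  k = k,  k = k.
Bind v := r(k,5); substituting into the 2 remaining equations that mention v gives: x1 = branch(5,r(k,5),r(k,5)),  r(r(one,one),branch(one,one,r(k,branch(r(k,5),x1,r(k,5))))) = r(r(one,one),branch(one,one,y1)).
Delete trivial equation k = k.
Delete trivial equation k = k.
Bind x1 := branch(5,r(k,5),r(k,5)); substituting into the remaining equation gives: r(r(one,one),branch(one,one,r(k,branch(r(k,5),branch(5,r(k,5),r(k,5)),r(k,5))))) = r(r(one,one),branch(one,one,y1)).
Decompose r/2: r(one,one) = r(one,one),  branch(one,one,r(k,branch(r(k,5),branch(5,r(k,5),r(k,5)),r(k,5)))) = branch(one,one,y1).
Delete trivial equation r(one,one) = r(one,one).
Decompose branch/3: one = one,  one = one,  r(k,branch(r(k,5),branch(5,r(k,5),r(k,5)),r(k,5))) = y1.
Delete trivial equation one = one.
Delete trivial equation one = one.
Bind y1 := r(k,branch(r(k,5),branch(5,r(k,5),r(k,5)),r(k,5))).
MGU = { v := r(k,5), x1 := branch(5,r(k,5),r(k,5)), y1 := r(k,branch(r(k,5),branch(5,r(k,5),r(k,5)),r(k,5))) }, so y1 := r(k,branch(r(k,5),branch(5,r(k,5),r(k,5)),r(k,5))).

r(k,branch(r(k,5),branch(5,r(k,5),r(k,5)),r(k,5)))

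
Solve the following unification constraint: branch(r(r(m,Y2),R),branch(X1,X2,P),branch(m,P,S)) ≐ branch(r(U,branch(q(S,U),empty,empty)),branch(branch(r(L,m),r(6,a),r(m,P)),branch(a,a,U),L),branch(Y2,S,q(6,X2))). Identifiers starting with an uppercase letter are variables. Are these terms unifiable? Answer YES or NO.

YES

Decompose branch/3: r(r(m,Y2),R) ≐ r(U,branch(q(S,U),empty,empty)),  branch(X1,X2,P) ≐ branch(branch(r(L,m),r(6,a),r(m,P)),branch(a,a,U),L),  branch(m,P,S) ≐ branch(Y2,S,q(6,X2)).
Decompose r/2: r(m,Y2) ≐ U,  R ≐ branch(q(S,U),empty,empty).
Bind U := r(m,Y2); substituting into the 2 remaining equations that mention U gives: R ≐ branch(q(S,r(m,Y2)),empty,empty),  branch(X1,X2,P) ≐ branch(branch(r(L,m),r(6,a),r(m,P)),branch(a,a,r(m,Y2)),L).
Bind R := branch(q(S,r(m,Y2)),empty,empty); no other remaining equation mentions R.
Decompose branch/3: X1 ≐ branch(r(L,m),r(6,a),r(m,P)),  X2 ≐ branch(a,a,r(m,Y2)),  P ≐ L.
Bind X1 := branch(r(L,m),r(6,a),r(m,P)); no other remaining equation mentions X1.
Bind X2 := branch(a,a,r(m,Y2)); substituting into the one remaining equation that mentions X2 gives: branch(m,P,S) ≐ branch(Y2,S,q(6,branch(a,a,r(m,Y2)))).
Bind P := L; substituting into the remaining equation gives: branch(m,L,S) ≐ branch(Y2,S,q(6,branch(a,a,r(m,Y2)))). Substituting into the earlier binding gives X1 := branch(r(L,m),r(6,a),r(m,L)).
Decompose branch/3: m ≐ Y2,  L ≐ S,  S ≐ q(6,branch(a,a,r(m,Y2))).
Bind Y2 := m; substituting into the one remaining equation that mentions Y2 gives: S ≐ q(6,branch(a,a,r(m,m))). Substituting into the earlier bindings gives U := r(m,m), R := branch(q(S,r(m,m)),empty,empty), X2 := branch(a,a,r(m,m)).
Bind L := S; no other remaining equation mentions L. Substituting into the earlier bindings gives X1 := branch(r(S,m),r(6,a),r(m,S)), P := S.
Bind S := q(6,branch(a,a,r(m,m))). Substituting into the earlier bindings gives R := branch(q(q(6,branch(a,a,r(m,m))),r(m,m)),empty,empty), X1 := branch(r(q(6,branch(a,a,r(m,m))),m),r(6,a),r(m,q(6,branch(a,a,r(m,m))))), P := q(6,branch(a,a,r(m,m))), L := q(6,branch(a,a,r(m,m))).
No equations remain and no clash or occurs-check failure arose, so a unifier exists.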